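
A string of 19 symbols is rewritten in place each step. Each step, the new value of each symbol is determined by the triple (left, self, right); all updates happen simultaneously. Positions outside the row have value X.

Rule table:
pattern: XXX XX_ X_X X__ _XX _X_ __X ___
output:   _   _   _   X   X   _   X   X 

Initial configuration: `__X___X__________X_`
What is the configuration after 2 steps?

___X___X_________XX

step 1: XX_XXX_XXXXXXXXXX__
step 2: ___X___X_________XX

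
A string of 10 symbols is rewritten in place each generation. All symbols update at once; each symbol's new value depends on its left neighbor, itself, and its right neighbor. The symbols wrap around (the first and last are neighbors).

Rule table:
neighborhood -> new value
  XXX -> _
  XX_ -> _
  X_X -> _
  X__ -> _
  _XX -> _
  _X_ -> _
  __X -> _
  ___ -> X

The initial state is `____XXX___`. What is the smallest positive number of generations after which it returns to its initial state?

XXX_____XX
____XXX___

2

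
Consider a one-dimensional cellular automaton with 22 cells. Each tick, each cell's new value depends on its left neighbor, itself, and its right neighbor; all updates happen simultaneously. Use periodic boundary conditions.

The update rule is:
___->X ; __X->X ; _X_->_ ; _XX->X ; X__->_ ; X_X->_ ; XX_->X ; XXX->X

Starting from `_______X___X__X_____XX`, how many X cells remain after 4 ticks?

19

_XXXXXX__XX__X__XXXXXX
_XXXXXX_XXX_X__XXXXXXX
_XXXXXX_XXX___XXXXXXXX
_XXXXXX_XXX_XXXXXXXXXX
count of X: 19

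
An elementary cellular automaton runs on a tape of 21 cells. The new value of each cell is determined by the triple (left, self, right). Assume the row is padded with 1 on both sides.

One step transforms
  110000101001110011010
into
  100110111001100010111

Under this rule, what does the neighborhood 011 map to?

At position 11 the neighborhood is 011; the next row has 1 there.

1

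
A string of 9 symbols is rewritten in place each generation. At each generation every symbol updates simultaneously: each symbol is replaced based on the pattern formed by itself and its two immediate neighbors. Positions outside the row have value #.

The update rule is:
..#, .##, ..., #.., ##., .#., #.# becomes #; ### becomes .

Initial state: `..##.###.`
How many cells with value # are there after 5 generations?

generation 1: ######.##
generation 2: .....###.
generation 3: ######.##  (repeats generation 1; period 2)
generation 5: ######.##
count of #: 8

8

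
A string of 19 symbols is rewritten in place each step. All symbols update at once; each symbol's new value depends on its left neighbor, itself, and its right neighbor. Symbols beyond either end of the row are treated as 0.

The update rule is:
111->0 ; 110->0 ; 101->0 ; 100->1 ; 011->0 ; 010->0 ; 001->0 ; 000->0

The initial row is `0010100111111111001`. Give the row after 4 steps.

0000010000000000100
0000001000000000010
0000000100000000001
0000000010000000000

0000000010000000000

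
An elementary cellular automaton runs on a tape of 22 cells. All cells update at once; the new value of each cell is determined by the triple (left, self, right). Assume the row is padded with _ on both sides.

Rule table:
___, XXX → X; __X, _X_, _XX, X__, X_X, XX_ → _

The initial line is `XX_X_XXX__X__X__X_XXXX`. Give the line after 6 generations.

______X____________XX_
XXXXX___XXXXXXXXXX____
_XXX__X__XXXXXXXX__XXX
__X_______XXXXXX____X_
X___XXXXX__XXXX__XX___
__X__XXX____XX______XX

__X__XXX____XX______XX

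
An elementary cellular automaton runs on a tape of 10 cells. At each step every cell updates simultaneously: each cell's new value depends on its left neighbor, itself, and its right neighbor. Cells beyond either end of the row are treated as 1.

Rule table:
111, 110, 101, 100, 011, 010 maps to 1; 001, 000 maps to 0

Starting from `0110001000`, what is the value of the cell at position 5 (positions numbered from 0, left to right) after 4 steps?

1111001100
1111101110
1111111111
1111111111
position 5 holds 1

1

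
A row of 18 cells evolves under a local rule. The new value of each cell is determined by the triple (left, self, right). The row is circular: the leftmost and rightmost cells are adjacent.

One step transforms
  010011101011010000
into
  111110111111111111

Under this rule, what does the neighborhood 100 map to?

At position 2 the neighborhood is 100; the next row has 1 there.

1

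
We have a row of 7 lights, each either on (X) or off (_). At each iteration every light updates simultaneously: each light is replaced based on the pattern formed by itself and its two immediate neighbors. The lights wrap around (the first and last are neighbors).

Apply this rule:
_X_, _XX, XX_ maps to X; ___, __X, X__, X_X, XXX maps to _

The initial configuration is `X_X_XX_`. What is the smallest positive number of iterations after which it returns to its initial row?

X_X_XX_

1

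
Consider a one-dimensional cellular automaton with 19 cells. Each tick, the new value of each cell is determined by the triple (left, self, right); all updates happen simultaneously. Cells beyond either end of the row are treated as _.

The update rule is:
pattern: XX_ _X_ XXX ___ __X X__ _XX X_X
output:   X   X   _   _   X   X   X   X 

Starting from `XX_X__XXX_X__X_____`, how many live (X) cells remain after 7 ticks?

XXXXXXX_XXXXXXX____
X_____XXX_____XX___
XX___XX_XX___XXXX__
XXX_XXXXXXX_XX__XX_
X_XXX_____XXXXXXXXX
XXX_XX___XX_______X
X_XXXXX_XXXX_____XX
count of X: 12

12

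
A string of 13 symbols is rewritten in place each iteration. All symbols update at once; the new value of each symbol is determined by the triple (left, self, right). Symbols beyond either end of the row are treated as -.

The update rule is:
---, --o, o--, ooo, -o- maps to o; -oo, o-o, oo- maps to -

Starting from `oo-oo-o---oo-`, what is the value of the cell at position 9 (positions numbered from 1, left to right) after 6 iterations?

------oooo--o
oooooo-oo-ooo
-oooo------o-
o-oo-oooooooo
o-----oooooo-
oooooo-oooo-o
position 9 holds o

o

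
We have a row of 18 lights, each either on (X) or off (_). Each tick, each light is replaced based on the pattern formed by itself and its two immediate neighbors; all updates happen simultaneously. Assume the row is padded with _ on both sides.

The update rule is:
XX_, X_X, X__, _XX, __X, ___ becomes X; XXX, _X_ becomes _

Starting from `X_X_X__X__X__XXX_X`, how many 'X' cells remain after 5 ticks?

_X_X_XX_XX_XXX_XX_
X_X_XXXXXXXX_XXXXX
_X_XX______XXX___X
X_XXXXXXXXXX_XXXX_
_XX________XXX__XX
count of X: 7

7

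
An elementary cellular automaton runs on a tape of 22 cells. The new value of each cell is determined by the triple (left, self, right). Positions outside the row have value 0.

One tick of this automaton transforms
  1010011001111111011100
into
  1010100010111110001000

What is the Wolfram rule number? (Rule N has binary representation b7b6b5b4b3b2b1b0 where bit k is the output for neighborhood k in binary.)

position 10: 111 → 1  (bit 7 = 1)
position 6: 110 → 0  (bit 6 = 0)
position 1: 101 → 0  (bit 5 = 0)
position 3: 100 → 0  (bit 4 = 0)
position 5: 011 → 0  (bit 3 = 0)
position 0: 010 → 1  (bit 2 = 1)
position 4: 001 → 1  (bit 1 = 1)
position 21: 000 → 0  (bit 0 = 0)
bits b7..b0 = 10000110 = 134

134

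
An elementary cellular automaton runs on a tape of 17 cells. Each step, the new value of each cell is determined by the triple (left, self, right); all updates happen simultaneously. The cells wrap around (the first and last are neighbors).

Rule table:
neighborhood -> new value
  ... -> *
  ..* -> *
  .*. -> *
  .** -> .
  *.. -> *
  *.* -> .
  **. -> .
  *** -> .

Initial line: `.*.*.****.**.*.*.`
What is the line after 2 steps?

step 1: **.*.........*.**
step 2: ...***********...

...***********...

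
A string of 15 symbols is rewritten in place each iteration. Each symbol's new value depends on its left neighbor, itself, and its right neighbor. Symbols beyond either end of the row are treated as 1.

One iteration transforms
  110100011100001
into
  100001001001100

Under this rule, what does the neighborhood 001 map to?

At position 6 the neighborhood is 001; the next row has 0 there.

0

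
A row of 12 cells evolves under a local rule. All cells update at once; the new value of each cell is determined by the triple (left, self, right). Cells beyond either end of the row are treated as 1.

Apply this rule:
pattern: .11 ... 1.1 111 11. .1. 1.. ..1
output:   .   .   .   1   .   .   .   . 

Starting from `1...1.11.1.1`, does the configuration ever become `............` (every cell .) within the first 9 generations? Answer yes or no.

yes

generation 1: ............
all cells are . at generation 1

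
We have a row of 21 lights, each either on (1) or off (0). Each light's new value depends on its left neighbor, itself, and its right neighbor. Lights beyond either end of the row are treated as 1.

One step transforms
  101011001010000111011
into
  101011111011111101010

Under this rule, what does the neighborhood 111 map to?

0

At position 16 the neighborhood is 111; the next row has 0 there.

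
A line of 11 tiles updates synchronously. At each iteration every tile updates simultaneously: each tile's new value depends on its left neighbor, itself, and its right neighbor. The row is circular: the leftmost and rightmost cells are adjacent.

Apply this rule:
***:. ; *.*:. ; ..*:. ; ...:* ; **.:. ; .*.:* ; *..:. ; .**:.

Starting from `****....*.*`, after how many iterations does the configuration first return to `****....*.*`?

.....**.*..
****....*.*

2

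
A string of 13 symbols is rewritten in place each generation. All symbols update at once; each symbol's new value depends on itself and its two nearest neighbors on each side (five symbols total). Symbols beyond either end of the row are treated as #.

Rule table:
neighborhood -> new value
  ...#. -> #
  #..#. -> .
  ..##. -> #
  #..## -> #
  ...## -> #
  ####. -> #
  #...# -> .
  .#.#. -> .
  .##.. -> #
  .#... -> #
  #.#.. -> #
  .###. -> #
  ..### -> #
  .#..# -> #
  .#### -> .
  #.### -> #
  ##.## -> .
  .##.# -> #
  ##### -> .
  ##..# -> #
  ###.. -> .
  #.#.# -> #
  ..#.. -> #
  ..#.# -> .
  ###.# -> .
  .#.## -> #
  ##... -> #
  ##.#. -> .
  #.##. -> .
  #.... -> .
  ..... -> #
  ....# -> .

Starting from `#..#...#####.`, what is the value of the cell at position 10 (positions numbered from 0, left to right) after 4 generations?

#

.#.##.##..#..
.##.#..##.###
..#.#####.#..
#..##..#..###
position 10 holds #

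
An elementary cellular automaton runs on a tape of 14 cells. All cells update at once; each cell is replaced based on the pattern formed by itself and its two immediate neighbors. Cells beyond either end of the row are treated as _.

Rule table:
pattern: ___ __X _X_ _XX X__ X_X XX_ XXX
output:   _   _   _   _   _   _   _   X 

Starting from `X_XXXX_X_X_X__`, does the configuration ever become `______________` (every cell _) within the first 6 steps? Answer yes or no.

step 1: ___XX_________
step 2: ______________
all cells are _ at step 2

yes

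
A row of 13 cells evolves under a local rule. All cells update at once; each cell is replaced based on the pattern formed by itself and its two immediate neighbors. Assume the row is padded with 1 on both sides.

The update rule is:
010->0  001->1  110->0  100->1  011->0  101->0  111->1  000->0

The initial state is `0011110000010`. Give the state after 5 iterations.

iteration 1: 1101101000100
iteration 2: 1000000101011
iteration 3: 0100001000001
iteration 4: 0010010100010
iteration 5: 1101100010100

1101100010100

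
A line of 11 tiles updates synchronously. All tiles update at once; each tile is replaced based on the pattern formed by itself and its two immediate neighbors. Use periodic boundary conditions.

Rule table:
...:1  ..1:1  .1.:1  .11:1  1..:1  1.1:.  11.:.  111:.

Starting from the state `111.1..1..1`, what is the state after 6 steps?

....1111111
11111......
1....111111
.11111.....
11....11111
..11111....

..11111....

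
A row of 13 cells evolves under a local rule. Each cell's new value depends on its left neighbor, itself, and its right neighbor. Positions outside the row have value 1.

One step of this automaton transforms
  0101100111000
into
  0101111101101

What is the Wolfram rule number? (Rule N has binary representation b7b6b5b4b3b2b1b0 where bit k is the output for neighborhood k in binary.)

position 8: 111 → 0  (bit 7 = 0)
position 4: 110 → 1  (bit 6 = 1)
position 0: 101 → 0  (bit 5 = 0)
position 5: 100 → 1  (bit 4 = 1)
position 3: 011 → 1  (bit 3 = 1)
position 1: 010 → 1  (bit 2 = 1)
position 6: 001 → 1  (bit 1 = 1)
position 11: 000 → 0  (bit 0 = 0)
bits b7..b0 = 01011110 = 94

94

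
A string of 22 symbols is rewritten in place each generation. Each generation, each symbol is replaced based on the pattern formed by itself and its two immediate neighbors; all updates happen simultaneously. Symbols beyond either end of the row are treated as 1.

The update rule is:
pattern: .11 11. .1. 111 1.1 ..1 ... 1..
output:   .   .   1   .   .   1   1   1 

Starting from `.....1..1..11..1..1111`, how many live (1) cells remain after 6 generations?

11111111111..11111....
...........11.....1111
11111111111..11111....  (repeats generation 1; period 2)
generation 6: ...........11.....1111
count of 1: 6

6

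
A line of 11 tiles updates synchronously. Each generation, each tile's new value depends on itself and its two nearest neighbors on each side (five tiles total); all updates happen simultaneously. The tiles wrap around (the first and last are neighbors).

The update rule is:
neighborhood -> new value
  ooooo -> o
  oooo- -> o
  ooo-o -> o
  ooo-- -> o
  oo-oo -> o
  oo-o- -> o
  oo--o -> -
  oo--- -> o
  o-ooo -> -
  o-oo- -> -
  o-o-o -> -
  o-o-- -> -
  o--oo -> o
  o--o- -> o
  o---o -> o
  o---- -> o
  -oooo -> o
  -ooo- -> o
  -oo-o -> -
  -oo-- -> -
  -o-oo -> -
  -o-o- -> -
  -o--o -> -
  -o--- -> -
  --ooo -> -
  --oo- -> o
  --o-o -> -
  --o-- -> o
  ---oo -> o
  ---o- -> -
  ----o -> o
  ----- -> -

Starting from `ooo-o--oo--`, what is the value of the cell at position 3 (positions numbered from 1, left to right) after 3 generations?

generation 1: -ooo--oo--o
generation 2: --oo-oo--o-
generation 3: ooo-o---oo-
position 3 holds o

o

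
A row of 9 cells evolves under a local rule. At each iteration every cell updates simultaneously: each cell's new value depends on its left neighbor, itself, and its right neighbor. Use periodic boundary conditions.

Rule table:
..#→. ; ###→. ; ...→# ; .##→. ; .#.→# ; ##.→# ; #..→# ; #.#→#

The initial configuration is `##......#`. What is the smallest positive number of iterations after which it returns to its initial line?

18

iteration 1: .######..
iteration 2: ......###
iteration 3: #####...#
iteration 4: ....###..
iteration 5: ###...###
iteration 6: ..###....
iteration 7: #...#####
iteration 8: ###......
iteration 9: ..######.
iteration 10: #......##
iteration 11: ######...
iteration 12: .....###.
iteration 13: ####...##
iteration 14: ...###...
iteration 15: ##...####
iteration 16: .###.....
iteration 17: ...######
iteration 18: ##......#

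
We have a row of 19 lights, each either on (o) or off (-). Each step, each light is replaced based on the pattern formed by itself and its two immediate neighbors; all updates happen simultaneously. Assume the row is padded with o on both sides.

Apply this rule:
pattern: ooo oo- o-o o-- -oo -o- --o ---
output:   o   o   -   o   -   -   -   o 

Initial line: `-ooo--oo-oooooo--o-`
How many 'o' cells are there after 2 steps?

12

--ooo--o--oooooo---
o--ooo--o--ooooooo-
count of o: 12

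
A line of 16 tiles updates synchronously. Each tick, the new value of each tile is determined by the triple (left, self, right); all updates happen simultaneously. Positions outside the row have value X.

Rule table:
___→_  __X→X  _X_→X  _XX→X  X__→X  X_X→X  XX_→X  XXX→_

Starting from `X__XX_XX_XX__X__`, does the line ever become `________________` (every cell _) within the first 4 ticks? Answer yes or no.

XXXXXXXXXXXXXXXX
________________
all cells are _ at tick 2

yes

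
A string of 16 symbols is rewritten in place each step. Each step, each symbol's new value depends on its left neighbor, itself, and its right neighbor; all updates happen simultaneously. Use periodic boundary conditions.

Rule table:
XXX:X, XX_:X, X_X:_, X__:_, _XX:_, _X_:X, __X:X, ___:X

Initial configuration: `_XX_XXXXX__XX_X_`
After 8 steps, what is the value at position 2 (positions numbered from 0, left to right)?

X

step 1: X_X__XXXX_X_X_X_
step 2: X_X_X_XXX_X_X_X_
step 3: X_X_X__XX_X_X_X_
step 4: X_X_X_X_X_X_X_X_
step 5: X_X_X_X_X_X_X_X_  (fixed point — unchanged through step 8)
position 2 holds X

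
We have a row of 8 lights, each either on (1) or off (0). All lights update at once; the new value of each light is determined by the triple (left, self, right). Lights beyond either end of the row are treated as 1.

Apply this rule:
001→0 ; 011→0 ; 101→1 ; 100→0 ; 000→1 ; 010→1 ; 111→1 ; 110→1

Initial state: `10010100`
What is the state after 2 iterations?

10011100
10001100

10001100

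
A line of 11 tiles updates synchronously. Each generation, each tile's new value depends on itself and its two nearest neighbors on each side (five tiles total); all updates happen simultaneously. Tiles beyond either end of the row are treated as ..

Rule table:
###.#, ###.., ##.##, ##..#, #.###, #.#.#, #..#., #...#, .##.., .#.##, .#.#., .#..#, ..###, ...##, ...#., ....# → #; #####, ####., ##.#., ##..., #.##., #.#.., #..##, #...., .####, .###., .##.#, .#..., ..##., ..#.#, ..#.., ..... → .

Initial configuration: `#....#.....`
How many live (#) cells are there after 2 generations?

...##......
.##.#......
count of #: 3

3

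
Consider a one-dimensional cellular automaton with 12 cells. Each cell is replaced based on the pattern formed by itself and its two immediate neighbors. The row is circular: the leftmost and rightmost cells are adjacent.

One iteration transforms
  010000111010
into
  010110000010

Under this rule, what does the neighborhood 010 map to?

1

At position 1 the neighborhood is 010; the next row has 1 there.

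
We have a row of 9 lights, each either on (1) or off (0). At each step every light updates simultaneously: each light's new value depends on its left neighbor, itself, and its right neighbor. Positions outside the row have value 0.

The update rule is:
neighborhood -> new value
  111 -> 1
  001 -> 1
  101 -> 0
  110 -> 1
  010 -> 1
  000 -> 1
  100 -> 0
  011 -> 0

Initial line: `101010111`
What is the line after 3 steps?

101010011
101010101
101010101

101010101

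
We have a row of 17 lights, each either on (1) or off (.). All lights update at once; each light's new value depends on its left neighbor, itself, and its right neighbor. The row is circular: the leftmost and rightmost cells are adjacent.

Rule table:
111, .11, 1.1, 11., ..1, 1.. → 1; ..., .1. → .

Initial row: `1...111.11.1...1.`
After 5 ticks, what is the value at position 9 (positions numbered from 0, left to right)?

tick 1: .1.11111111.1.1.1
tick 2: 1.1111111111.1.1.
tick 3: .111111111111.1.1
tick 4: 11111111111111.1.
tick 5: 111111111111111.1
position 9 holds 1

1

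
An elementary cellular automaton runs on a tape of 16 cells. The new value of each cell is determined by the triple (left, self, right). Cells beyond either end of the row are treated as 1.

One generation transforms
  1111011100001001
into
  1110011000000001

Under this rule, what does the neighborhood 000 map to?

0

At position 9 the neighborhood is 000; the next row has 0 there.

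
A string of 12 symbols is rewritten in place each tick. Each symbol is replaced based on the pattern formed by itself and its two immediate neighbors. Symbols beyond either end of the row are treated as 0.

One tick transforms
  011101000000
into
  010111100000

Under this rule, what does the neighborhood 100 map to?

1

At position 6 the neighborhood is 100; the next row has 1 there.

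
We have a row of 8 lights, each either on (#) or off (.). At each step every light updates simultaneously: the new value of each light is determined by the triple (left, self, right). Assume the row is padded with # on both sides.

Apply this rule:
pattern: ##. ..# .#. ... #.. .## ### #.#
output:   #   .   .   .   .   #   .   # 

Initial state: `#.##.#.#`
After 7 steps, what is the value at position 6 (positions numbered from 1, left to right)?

.

#####.##
....###.
....#.##
.....##.
.....###
.....#..
........
position 6 holds .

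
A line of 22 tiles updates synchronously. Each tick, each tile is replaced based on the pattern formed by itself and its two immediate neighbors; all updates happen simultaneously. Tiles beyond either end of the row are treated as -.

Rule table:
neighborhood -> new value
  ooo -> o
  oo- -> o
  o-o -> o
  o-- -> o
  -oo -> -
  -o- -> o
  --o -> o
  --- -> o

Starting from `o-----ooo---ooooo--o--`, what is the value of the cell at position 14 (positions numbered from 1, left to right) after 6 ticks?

o

oooooo-ooooo-ooooooooo
-oooooo-ooooo-oooooooo
o-oooooo-ooooo-ooooooo
oo-oooooo-ooooo-oooooo
-oo-oooooo-ooooo-ooooo
o-oo-oooooo-ooooo-oooo
position 14 holds o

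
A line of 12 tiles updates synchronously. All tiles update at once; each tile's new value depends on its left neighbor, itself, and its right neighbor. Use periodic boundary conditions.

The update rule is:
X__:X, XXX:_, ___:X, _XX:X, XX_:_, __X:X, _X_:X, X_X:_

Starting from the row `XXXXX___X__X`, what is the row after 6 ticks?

__XXXXXX____

_____XXXXXXX
XXXXXX______
X_____XXXXXX
_XXXXXX_____
XX_____XXXXX
__XXXXXX____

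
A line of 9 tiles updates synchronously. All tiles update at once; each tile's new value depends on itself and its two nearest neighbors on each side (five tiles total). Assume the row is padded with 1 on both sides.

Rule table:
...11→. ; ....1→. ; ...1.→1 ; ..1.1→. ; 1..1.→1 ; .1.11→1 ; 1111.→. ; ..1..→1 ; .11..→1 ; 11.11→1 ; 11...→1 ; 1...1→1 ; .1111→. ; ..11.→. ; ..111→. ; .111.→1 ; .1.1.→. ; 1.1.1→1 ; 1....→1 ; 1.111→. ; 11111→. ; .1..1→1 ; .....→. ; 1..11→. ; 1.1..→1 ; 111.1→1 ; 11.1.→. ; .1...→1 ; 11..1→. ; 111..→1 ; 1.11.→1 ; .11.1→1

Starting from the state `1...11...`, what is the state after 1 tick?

111..111.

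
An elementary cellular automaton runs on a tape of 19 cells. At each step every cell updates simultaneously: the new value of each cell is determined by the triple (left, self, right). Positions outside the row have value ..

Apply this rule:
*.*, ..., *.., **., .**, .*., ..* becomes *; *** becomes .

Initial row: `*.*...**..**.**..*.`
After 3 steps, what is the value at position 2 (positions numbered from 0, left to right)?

*******************
*.................*
*******************
position 2 holds *

*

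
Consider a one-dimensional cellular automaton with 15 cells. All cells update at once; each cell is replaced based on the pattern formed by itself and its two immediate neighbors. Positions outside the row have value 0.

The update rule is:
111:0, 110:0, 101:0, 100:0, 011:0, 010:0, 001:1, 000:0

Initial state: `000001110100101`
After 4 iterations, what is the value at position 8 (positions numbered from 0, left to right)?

1

000010000001000
000100000010000
001000000100000
010000001000000
position 8 holds 1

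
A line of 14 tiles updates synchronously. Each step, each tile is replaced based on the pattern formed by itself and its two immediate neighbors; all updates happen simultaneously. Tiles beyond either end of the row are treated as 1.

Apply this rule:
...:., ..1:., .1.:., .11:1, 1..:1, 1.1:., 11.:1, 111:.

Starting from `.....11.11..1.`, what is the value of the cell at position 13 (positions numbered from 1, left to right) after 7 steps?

.

1....11.111...
11...11.1.11..
.11..11...111.
.111.111..1.1.
.1.1.1.11.....
.......111....
1......1.11...
position 13 holds .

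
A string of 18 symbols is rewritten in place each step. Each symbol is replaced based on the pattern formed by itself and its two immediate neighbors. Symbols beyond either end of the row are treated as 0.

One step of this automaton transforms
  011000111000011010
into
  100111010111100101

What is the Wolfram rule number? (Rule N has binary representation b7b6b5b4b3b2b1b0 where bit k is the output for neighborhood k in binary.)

position 7: 111 → 1  (bit 7 = 1)
position 2: 110 → 0  (bit 6 = 0)
position 15: 101 → 1  (bit 5 = 1)
position 3: 100 → 1  (bit 4 = 1)
position 1: 011 → 0  (bit 3 = 0)
position 16: 010 → 0  (bit 2 = 0)
position 0: 001 → 1  (bit 1 = 1)
position 4: 000 → 1  (bit 0 = 1)
bits b7..b0 = 10110011 = 179

179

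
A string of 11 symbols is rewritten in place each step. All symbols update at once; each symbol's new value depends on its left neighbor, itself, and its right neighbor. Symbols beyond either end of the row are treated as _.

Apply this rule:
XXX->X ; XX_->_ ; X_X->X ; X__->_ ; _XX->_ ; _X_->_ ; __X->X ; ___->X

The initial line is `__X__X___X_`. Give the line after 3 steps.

XXX__X__XX_

XX__X__XX__
___X__X___X
XXX__X__XX_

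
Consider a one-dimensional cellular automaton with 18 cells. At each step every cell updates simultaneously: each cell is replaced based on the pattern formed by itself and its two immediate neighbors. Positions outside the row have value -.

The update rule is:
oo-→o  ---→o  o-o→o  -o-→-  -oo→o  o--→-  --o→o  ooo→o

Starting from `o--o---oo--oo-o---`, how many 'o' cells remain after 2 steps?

15

--o--oooo-oooo--oo
oo--oooooooooo-ooo
count of o: 15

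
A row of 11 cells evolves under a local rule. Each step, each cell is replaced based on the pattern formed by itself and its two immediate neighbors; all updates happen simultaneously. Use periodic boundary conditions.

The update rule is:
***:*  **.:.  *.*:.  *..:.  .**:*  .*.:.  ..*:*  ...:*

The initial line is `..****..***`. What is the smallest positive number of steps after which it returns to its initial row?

11

step 1: .****..***.
step 2: ****..***..
step 3: ***..***..*
step 4: **..***..**
step 5: *..***..***
step 6: ..***..****
step 7: .***..****.
step 8: ***..****..
step 9: **..****..*
step 10: *..****..**
step 11: ..****..***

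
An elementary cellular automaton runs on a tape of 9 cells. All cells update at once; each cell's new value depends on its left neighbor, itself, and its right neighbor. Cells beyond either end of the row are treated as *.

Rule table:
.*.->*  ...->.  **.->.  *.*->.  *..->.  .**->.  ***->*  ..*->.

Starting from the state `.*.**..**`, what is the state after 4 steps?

.*......*
.*.......
.*.......  (fixed point — unchanged through step 4)

.*.......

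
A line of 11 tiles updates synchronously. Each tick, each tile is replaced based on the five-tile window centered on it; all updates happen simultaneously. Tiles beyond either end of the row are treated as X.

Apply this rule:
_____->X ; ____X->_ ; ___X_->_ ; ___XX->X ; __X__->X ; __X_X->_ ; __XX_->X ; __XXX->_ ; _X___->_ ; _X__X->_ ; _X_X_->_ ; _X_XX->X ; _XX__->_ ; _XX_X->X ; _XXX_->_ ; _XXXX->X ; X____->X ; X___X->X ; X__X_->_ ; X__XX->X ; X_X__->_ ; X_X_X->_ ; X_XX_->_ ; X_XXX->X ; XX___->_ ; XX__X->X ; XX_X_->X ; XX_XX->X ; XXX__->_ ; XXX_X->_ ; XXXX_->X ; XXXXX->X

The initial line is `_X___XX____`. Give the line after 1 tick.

X__XXX__X_X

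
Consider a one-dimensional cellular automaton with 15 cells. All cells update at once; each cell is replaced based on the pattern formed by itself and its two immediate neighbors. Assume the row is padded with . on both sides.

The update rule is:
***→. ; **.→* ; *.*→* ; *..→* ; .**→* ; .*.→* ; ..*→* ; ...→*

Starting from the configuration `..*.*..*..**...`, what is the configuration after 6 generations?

*.............*

generation 1: ***************
generation 2: *.............*
generation 3: ***************  (repeats generation 1; period 2)
generation 6: *.............*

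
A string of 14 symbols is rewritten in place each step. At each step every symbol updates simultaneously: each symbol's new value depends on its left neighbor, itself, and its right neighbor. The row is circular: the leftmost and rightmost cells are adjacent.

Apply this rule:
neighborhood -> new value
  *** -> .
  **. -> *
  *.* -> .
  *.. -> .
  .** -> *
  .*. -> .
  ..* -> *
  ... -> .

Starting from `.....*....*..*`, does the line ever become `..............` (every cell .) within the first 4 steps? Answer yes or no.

....*....*..*.
...*....*..*..
..*....*..*...
.*....*..*....
step 4 is .*....*..*...., still not uniform .

no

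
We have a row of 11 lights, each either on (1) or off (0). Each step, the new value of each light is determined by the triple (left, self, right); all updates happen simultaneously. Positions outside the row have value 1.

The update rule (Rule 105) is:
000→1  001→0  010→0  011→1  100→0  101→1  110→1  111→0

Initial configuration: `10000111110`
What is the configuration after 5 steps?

step 1: 10110100011
step 2: 11111001010
step 3: 00001000101
step 4: 01100010011
step 5: 11101000010

11101000010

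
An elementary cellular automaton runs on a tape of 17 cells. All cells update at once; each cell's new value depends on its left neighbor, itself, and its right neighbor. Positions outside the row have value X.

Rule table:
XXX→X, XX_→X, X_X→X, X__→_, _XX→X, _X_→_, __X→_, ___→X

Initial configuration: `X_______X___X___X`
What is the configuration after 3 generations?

generation 1: X_XXXXX___X___X_X
generation 2: XXXXXXX_X___X__XX
generation 3: XXXXXXXX__X____XX

XXXXXXXX__X____XX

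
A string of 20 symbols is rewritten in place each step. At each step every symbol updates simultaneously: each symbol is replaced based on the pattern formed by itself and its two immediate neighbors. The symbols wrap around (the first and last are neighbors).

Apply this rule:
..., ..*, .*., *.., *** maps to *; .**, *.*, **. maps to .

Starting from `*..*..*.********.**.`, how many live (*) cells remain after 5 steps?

*******..******.....
.*****.**.****.*****
..***......**...***.
**.*.******..***.*.*
*..*..****.**.*..*..
count of *: 10

10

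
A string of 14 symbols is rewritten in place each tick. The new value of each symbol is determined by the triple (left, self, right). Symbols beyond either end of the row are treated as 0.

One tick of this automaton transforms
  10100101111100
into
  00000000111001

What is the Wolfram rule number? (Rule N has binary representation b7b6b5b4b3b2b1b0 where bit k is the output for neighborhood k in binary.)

position 8: 111 → 1  (bit 7 = 1)
position 11: 110 → 0  (bit 6 = 0)
position 1: 101 → 0  (bit 5 = 0)
position 3: 100 → 0  (bit 4 = 0)
position 7: 011 → 0  (bit 3 = 0)
position 0: 010 → 0  (bit 2 = 0)
position 4: 001 → 0  (bit 1 = 0)
position 13: 000 → 1  (bit 0 = 1)
bits b7..b0 = 10000001 = 129

129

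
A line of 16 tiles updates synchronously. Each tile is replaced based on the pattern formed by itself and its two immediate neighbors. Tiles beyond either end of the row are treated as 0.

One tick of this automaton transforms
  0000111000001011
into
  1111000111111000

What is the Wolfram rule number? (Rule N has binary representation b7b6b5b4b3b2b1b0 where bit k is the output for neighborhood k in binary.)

23

position 5: 111 → 0  (bit 7 = 0)
position 6: 110 → 0  (bit 6 = 0)
position 13: 101 → 0  (bit 5 = 0)
position 7: 100 → 1  (bit 4 = 1)
position 4: 011 → 0  (bit 3 = 0)
position 12: 010 → 1  (bit 2 = 1)
position 3: 001 → 1  (bit 1 = 1)
position 0: 000 → 1  (bit 0 = 1)
bits b7..b0 = 00010111 = 23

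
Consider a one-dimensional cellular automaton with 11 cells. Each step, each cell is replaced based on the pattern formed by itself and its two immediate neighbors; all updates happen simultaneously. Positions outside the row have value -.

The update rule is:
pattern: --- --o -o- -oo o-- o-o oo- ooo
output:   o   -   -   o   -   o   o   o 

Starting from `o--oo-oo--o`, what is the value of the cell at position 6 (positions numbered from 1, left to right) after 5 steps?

o

step 1: ---ooooo---
step 2: oo-ooooo-oo
step 3: ooooooooooo
step 4: ooooooooooo  (fixed point — unchanged through step 5)
position 6 holds o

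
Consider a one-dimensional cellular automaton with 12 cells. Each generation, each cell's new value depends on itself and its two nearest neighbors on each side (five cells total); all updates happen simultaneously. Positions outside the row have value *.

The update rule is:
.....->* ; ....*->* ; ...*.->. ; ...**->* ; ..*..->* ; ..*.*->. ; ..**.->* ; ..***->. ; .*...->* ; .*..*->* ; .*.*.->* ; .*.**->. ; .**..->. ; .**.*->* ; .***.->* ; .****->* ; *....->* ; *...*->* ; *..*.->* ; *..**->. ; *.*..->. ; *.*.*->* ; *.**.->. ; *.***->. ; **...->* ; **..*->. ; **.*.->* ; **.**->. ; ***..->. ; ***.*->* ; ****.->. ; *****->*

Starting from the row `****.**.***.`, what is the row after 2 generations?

generation 1: **.*..*..**.
generation 2: .**.****.**.

.**.****.**.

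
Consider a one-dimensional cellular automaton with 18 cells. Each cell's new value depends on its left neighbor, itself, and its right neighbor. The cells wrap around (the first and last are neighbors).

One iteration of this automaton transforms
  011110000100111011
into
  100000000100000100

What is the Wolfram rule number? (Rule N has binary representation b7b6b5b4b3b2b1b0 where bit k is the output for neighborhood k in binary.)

position 2: 111 → 0  (bit 7 = 0)
position 4: 110 → 0  (bit 6 = 0)
position 0: 101 → 1  (bit 5 = 1)
position 5: 100 → 0  (bit 4 = 0)
position 1: 011 → 0  (bit 3 = 0)
position 9: 010 → 1  (bit 2 = 1)
position 8: 001 → 0  (bit 1 = 0)
position 6: 000 → 0  (bit 0 = 0)
bits b7..b0 = 00100100 = 36

36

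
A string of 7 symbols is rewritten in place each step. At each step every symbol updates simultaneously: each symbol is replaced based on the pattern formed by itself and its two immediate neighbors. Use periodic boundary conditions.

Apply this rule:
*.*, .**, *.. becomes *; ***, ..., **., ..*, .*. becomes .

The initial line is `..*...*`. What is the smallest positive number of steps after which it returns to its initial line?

7

step 1: *..*...
step 2: .*..*..
step 3: ..*..*.
step 4: ...*..*
step 5: *...*..
step 6: .*...*.
step 7: ..*...*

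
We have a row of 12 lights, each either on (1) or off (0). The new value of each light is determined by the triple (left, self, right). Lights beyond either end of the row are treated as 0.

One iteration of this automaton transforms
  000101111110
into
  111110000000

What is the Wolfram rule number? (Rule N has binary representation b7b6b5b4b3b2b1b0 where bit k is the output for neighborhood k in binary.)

39

position 6: 111 → 0  (bit 7 = 0)
position 10: 110 → 0  (bit 6 = 0)
position 4: 101 → 1  (bit 5 = 1)
position 11: 100 → 0  (bit 4 = 0)
position 5: 011 → 0  (bit 3 = 0)
position 3: 010 → 1  (bit 2 = 1)
position 2: 001 → 1  (bit 1 = 1)
position 0: 000 → 1  (bit 0 = 1)
bits b7..b0 = 00100111 = 39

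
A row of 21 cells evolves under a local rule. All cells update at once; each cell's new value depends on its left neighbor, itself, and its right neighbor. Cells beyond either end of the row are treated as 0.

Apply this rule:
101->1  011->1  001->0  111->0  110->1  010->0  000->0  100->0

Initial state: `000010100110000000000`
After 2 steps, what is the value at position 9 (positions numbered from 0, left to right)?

1

000001000110000000000
000000000110000000000
position 9 holds 1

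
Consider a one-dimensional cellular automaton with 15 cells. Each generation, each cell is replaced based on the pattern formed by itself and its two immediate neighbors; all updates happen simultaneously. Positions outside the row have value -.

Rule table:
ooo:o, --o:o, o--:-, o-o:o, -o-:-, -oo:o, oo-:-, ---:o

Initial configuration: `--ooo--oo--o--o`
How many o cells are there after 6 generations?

7

oooo--oo--o--o-
ooo--oo--o--o--
oo--oo--o--o--o
o--oo--o--o--o-
--oo--o--o--o--
ooo--o--o--o--o
count of o: 7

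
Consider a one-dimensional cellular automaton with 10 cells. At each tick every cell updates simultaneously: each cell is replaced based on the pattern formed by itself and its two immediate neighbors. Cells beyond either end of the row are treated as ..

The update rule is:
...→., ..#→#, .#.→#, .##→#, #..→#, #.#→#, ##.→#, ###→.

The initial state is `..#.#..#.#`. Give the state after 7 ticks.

.#########
##.......#
###.....##
#.##...###
#####.##.#
#...######
##.##....#

##.##....#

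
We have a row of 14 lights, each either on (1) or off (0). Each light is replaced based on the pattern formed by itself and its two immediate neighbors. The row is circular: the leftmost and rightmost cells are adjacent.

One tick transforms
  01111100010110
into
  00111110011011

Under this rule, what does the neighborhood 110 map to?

1

At position 5 the neighborhood is 110; the next row has 1 there.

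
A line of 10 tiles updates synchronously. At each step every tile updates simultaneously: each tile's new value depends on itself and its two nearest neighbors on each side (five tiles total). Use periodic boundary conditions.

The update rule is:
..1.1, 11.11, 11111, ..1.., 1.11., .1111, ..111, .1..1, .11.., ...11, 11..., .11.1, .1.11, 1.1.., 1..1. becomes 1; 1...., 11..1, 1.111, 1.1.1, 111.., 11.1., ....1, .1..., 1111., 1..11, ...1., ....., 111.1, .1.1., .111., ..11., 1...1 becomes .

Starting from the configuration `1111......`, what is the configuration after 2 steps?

11..1....1
...11...11

...11...11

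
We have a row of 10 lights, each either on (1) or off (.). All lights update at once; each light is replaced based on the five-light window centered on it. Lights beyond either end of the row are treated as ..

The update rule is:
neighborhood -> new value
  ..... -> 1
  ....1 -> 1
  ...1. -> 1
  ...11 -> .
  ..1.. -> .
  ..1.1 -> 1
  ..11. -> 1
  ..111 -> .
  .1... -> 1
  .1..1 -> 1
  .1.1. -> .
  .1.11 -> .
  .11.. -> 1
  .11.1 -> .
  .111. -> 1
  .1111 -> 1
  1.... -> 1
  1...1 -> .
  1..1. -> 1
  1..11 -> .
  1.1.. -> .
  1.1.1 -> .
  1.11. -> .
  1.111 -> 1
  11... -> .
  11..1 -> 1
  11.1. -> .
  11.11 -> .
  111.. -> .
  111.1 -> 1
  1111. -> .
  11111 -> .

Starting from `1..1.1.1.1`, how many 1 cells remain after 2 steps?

step 1: .111......
step 2: ..1..11111
count of 1: 6

6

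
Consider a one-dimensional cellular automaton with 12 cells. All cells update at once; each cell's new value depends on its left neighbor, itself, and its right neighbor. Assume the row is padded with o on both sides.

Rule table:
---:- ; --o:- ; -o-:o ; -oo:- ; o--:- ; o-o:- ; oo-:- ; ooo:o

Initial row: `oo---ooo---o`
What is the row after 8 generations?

o-----o-----
------o-----
------o-----  (fixed point — unchanged through generation 8)

------o-----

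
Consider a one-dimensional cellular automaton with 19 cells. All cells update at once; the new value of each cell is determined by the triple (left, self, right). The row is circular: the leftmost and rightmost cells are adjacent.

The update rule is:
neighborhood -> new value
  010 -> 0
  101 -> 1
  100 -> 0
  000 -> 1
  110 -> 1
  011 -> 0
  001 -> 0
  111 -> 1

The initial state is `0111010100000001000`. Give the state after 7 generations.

generation 1: 0011101001111100011
generation 2: 0001110000111101001
generation 3: 0100110110011110000
generation 4: 0000011010001110111
generation 5: 0111001100100111011
generation 6: 1011000100000011101
generation 7: 1101010001111001110

1101010001111001110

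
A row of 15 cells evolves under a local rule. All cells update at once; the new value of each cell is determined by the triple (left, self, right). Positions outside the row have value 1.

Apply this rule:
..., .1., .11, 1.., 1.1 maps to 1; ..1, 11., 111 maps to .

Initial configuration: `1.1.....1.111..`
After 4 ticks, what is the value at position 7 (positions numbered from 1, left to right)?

1

.111111.111..1.
11.....11..1.11
..1111.1.1.111.
1.1...111111..1
position 7 holds 1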